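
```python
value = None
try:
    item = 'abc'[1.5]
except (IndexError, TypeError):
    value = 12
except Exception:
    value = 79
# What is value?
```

Step-by-step execution trace:
1. `item = 'abc'[1.5]` raises TypeError.
2. `except (IndexError, TypeError)` matches (TypeError is in the tuple) → value = 12.
3. `except Exception` is not reached.
Result: 12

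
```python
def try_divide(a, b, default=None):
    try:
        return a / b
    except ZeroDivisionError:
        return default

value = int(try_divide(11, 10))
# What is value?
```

Step-by-step execution trace:
1. `try_divide(11, 10)` enters try: `return 11 / 10` → returns 1.1. No exception raised.
2. `except ZeroDivisionError` is skipped.
3. `int(1.1)` → 1 → value = 1.
Result: 1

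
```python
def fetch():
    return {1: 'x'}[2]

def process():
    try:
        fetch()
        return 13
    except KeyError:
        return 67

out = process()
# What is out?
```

Step-by-step execution trace:
1. `process()` calls `fetch()`.
2. `fetch()` evaluates `{1: 'x'}[2]`, which raises KeyError; it propagates to the caller.
3. `return 13` is not reached.
4. `except KeyError` in process matches → returns 67.
5. out = 67.
Result: 67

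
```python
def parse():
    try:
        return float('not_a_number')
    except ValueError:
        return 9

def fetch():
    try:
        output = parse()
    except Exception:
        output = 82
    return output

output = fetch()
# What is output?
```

Step-by-step execution trace:
1. `fetch()` calls `parse()`.
2. In parse: `float('not_a_number')` raises ValueError; `except ValueError` catches it → returns 9.
3. In fetch: `output = parse()` → output = 9. No exception reaches fetch.
4. `except Exception` is skipped; fetch returns 9.
5. output = 9.
Result: 9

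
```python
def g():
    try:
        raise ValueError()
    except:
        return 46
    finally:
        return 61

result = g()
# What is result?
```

Step-by-step execution trace:
1. `g()` enters try: `raise ValueError()` raises ValueError.
2. bare `except` matches → `return 46` sets pending return value 46.
3. Before returning, `finally: return 61` runs and overrides the pending return.
4. g() returns 61 → result = 61.
Result: 61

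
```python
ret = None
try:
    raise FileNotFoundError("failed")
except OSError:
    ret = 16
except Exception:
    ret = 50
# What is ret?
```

Step-by-step execution trace:
1. `raise FileNotFoundError(...)` raises FileNotFoundError.
2. `except OSError` matches (FileNotFoundError is a subclass of OSError) → ret = 16.
3. `except Exception` is not reached.
Result: 16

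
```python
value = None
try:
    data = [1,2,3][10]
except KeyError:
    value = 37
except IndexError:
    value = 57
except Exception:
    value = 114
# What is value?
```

Step-by-step execution trace:
1. `data = [1,2,3][10]` raises IndexError.
2. `except KeyError` does not match IndexError; skipped.
3. `except IndexError` matches → value = 57.
4. Remaining except clauses are skipped.
Result: 57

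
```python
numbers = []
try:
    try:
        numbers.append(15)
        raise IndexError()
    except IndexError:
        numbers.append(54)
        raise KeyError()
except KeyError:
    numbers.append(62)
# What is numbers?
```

Step-by-step execution trace:
1. Inner try: `numbers.append(15)` → numbers = [15].
2. `raise IndexError()` raises IndexError.
3. Inner `except IndexError` matches → `numbers.append(54)` → numbers = [15, 54].
4. `raise KeyError()` raises KeyError; propagates to outer try.
5. Outer `except KeyError` matches → `numbers.append(62)` → numbers = [15, 54, 62].
Result: [15, 54, 62]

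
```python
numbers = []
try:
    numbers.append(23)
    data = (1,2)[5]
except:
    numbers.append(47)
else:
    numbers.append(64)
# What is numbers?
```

Step-by-step execution trace:
1. try: `numbers.append(23)` → numbers = [23].
2. `data = (1,2)[5]` raises IndexError.
3. bare `except` matches → `numbers.append(47)` → numbers = [23, 47].
4. `else` is skipped (an exception was raised).
Result: [23, 47]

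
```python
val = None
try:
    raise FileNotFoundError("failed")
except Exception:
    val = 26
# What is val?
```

Step-by-step execution trace:
1. `raise FileNotFoundError(...)` raises FileNotFoundError.
2. `except Exception` matches (FileNotFoundError is a subclass of Exception) → val = 26.
Result: 26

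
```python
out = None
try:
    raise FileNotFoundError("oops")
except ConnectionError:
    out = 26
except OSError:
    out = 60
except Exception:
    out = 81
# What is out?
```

Step-by-step execution trace:
1. `raise FileNotFoundError(...)` raises FileNotFoundError.
2. `except ConnectionError` does not match (FileNotFoundError is not a subclass of ConnectionError); skipped.
3. `except OSError` matches (FileNotFoundError is a subclass of OSError) → out = 60.
4. `except Exception` is not reached.
Result: 60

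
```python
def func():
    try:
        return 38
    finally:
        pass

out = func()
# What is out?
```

Step-by-step execution trace:
1. `func()` enters try: `return 38` sets pending return value 38.
2. Before returning, `finally: pass` runs (no effect).
3. func() returns 38 → out = 38.
Result: 38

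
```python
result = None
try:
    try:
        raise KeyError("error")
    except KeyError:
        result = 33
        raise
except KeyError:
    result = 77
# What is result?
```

Step-by-step execution trace:
1. Inner try: `raise KeyError("error")` raises KeyError.
2. Inner `except KeyError` matches → result = 33.
3. bare `raise` re-raises the same KeyError.
4. Outer `except KeyError` matches → result = 77.
Result: 77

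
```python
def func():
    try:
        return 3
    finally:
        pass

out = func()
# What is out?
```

Step-by-step execution trace:
1. `func()` enters try: `return 3` sets pending return value 3.
2. Before returning, `finally: pass` runs (no effect).
3. func() returns 3 → out = 3.
Result: 3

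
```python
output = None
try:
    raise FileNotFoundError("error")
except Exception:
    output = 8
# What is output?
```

Step-by-step execution trace:
1. `raise FileNotFoundError(...)` raises FileNotFoundError.
2. `except Exception` matches (FileNotFoundError is a subclass of Exception) → output = 8.
Result: 8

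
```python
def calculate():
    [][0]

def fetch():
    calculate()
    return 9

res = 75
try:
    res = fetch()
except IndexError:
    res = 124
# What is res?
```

Step-by-step execution trace:
1. res starts at 75.
2. try: `fetch()` calls `calculate()`.
3. `calculate()` evaluates `[][0]`, which raises IndexError; it propagates through fetch (uncaught).
4. `return 9` in fetch is not reached; the assignment to res does not complete.
5. `except IndexError` matches → res = 124.
Result: 124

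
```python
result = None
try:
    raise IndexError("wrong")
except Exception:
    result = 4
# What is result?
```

Step-by-step execution trace:
1. `raise IndexError(...)` raises IndexError.
2. `except Exception` matches (IndexError is a subclass of Exception) → result = 4.
Result: 4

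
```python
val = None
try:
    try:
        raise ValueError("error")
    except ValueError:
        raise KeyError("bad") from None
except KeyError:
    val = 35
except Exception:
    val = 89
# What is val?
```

Step-by-step execution trace:
1. Inner try raises ValueError; inner `except ValueError` catches it.
2. `raise KeyError(...) from None` raises KeyError (from None suppresses __context__, but the active exception is still KeyError).
3. Outer `except KeyError` matches → val = 35.
4. `except Exception` is not reached.
Result: 35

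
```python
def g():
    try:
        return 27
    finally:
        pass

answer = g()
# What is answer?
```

Step-by-step execution trace:
1. `g()` enters try: `return 27` sets pending return value 27.
2. Before returning, `finally: pass` runs (no effect).
3. g() returns 27 → answer = 27.
Result: 27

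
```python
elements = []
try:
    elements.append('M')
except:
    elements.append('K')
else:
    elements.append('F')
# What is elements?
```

Step-by-step execution trace:
1. try: `elements.append('M')` → elements = ['M']. No exception raised.
2. `except` is skipped.
3. `else` runs (try completed without exception): `elements.append('F')` → elements = ['M', 'F'].
Result: ['M', 'F']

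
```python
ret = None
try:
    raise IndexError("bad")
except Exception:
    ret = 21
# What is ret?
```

Step-by-step execution trace:
1. `raise IndexError(...)` raises IndexError.
2. `except Exception` matches (IndexError is a subclass of Exception) → ret = 21.
Result: 21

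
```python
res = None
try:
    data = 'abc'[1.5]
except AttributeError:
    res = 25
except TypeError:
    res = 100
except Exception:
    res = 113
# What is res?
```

Step-by-step execution trace:
1. `data = 'abc'[1.5]` raises TypeError.
2. `except AttributeError` does not match TypeError; skipped.
3. `except TypeError` matches → res = 100.
4. Remaining except clauses are skipped.
Result: 100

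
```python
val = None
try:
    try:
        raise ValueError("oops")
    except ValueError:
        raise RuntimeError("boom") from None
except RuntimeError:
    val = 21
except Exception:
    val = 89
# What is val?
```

Step-by-step execution trace:
1. Inner try raises ValueError; inner `except ValueError` catches it.
2. `raise RuntimeError(...) from None` raises RuntimeError (from None suppresses __context__, but the active exception is still RuntimeError).
3. Outer `except RuntimeError` matches → val = 21.
4. `except Exception` is not reached.
Result: 21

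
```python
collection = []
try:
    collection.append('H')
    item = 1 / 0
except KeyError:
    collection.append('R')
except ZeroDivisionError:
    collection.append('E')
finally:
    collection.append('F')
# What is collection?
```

Step-by-step execution trace:
1. try: `collection.append('H')` → collection = ['H'].
2. `item = 1 / 0` raises ZeroDivisionError.
3. `except KeyError` does not match ZeroDivisionError; skipped.
4. `except ZeroDivisionError` matches → `collection.append('E')` → collection = ['H', 'E'].
5. finally always runs: `collection.append('F')` → collection = ['H', 'E', 'F'].
Result: ['H', 'E', 'F']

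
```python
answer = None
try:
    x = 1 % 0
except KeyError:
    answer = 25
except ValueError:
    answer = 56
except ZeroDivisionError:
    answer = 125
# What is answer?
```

Step-by-step execution trace:
1. `x = 1 % 0` raises ZeroDivisionError.
2. `except KeyError` does not match ZeroDivisionError; skipped.
3. `except ValueError` does not match ZeroDivisionError; skipped.
4. `except ZeroDivisionError` matches → answer = 125.
Result: 125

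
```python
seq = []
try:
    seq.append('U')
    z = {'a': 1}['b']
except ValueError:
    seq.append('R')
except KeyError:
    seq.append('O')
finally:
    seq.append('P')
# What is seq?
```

Step-by-step execution trace:
1. try: `seq.append('U')` → seq = ['U'].
2. `z = {'a': 1}['b']` raises KeyError.
3. `except ValueError` does not match KeyError; skipped.
4. `except KeyError` matches → `seq.append('O')` → seq = ['U', 'O'].
5. finally always runs: `seq.append('P')` → seq = ['U', 'O', 'P'].
Result: ['U', 'O', 'P']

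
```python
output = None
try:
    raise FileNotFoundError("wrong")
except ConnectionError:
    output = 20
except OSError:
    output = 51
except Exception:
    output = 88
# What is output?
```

Step-by-step execution trace:
1. `raise FileNotFoundError(...)` raises FileNotFoundError.
2. `except ConnectionError` does not match (FileNotFoundError is not a subclass of ConnectionError); skipped.
3. `except OSError` matches (FileNotFoundError is a subclass of OSError) → output = 51.
4. `except Exception` is not reached.
Result: 51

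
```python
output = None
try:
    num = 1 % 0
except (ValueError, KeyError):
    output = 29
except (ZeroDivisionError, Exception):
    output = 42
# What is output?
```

Step-by-step execution trace:
1. `num = 1 % 0` raises ZeroDivisionError.
2. `except (ValueError, KeyError)` does not match ZeroDivisionError; skipped.
3. `except (ZeroDivisionError, Exception)` matches (ZeroDivisionError is in the tuple) → output = 42.
Result: 42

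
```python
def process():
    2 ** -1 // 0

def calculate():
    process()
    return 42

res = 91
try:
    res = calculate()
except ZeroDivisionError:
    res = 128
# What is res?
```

Step-by-step execution trace:
1. res starts at 91.
2. try: `calculate()` calls `process()`.
3. `process()` evaluates `2 ** -1 // 0`, which raises ZeroDivisionError; it propagates through calculate (uncaught).
4. `return 42` in calculate is not reached; the assignment to res does not complete.
5. `except ZeroDivisionError` matches → res = 128.
Result: 128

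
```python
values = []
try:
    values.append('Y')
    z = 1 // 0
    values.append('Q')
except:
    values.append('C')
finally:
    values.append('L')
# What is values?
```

Step-by-step execution trace:
1. try: `values.append('Y')` → values = ['Y'].
2. `z = 1 // 0` raises ZeroDivisionError; `values.append('Q')` is not reached.
3. bare `except` matches → `values.append('C')` → values = ['Y', 'C'].
4. finally always runs: `values.append('L')` → values = ['Y', 'C', 'L'].
Result: ['Y', 'C', 'L']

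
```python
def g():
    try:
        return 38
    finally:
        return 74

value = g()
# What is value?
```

Step-by-step execution trace:
1. `g()` enters try: `return 38` sets pending return value 38.
2. Before returning, `finally: return 74` runs and overrides the pending return.
3. g() returns 74 → value = 74.
Result: 74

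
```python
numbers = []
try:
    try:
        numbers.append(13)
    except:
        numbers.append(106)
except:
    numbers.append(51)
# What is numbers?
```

Step-by-step execution trace:
1. Inner try: `numbers.append(13)` → numbers = [13]. No exception raised.
2. Inner `except` is skipped.
3. Inner try completes normally; outer `except` is skipped.
Result: [13]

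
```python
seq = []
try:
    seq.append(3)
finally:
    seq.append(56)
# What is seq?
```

Step-by-step execution trace:
1. try: `seq.append(3)` → seq = [3].
2. The try body completes without raising.
3. finally always runs: `seq.append(56)` → seq = [3, 56].
Result: [3, 56]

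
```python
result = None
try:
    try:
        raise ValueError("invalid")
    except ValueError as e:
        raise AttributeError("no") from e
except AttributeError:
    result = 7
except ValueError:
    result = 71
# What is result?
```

Step-by-step execution trace:
1. Inner try raises ValueError; inner `except ValueError as e` catches it.
2. `raise AttributeError(...) from e` raises AttributeError (ValueError is attached as __cause__, but only AttributeError is active).
3. Outer `except AttributeError` matches → result = 7.
4. `except ValueError` is not reached.
Result: 7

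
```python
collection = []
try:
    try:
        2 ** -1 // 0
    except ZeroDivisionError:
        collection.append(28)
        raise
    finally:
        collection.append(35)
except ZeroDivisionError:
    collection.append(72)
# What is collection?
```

Step-by-step execution trace:
1. Inner try: `2 ** -1 // 0` raises ZeroDivisionError.
2. Inner `except ZeroDivisionError` matches → `collection.append(28)` → collection = [28].
3. bare `raise` re-raises ZeroDivisionError.
4. Inner `finally` runs during unwinding: `collection.append(35)` → collection = [28, 35].
5. Outer `except ZeroDivisionError` matches → `collection.append(72)` → collection = [28, 35, 72].
Result: [28, 35, 72]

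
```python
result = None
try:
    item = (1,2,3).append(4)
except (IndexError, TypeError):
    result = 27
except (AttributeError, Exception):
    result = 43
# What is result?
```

Step-by-step execution trace:
1. `item = (1,2,3).append(4)` raises AttributeError.
2. `except (IndexError, TypeError)` does not match AttributeError; skipped.
3. `except (AttributeError, Exception)` matches (AttributeError is in the tuple) → result = 43.
Result: 43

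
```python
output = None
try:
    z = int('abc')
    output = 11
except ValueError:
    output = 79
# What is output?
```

Step-by-step execution trace:
1. `z = int('abc')` raises ValueError.
2. `output = 11` is not reached.
3. `except ValueError` matches → output = 79.
Result: 79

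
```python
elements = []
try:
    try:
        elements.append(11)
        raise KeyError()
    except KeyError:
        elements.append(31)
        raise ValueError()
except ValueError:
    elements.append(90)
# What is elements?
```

Step-by-step execution trace:
1. Inner try: `elements.append(11)` → elements = [11].
2. `raise KeyError()` raises KeyError.
3. Inner `except KeyError` matches → `elements.append(31)` → elements = [11, 31].
4. `raise ValueError()` raises ValueError; propagates to outer try.
5. Outer `except ValueError` matches → `elements.append(90)` → elements = [11, 31, 90].
Result: [11, 31, 90]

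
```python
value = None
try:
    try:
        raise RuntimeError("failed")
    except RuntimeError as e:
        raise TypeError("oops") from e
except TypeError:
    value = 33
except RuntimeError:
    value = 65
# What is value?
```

Step-by-step execution trace:
1. Inner try raises RuntimeError; inner `except RuntimeError as e` catches it.
2. `raise TypeError(...) from e` raises TypeError (RuntimeError is attached as __cause__, but only TypeError is active).
3. Outer `except TypeError` matches → value = 33.
4. `except RuntimeError` is not reached.
Result: 33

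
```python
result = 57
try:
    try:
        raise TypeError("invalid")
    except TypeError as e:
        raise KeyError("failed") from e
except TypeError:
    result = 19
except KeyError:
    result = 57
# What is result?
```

Step-by-step execution trace:
1. Inner try raises TypeError; inner `except TypeError as e` catches it.
2. `raise KeyError(...) from e` raises KeyError (TypeError is attached as __cause__, but only KeyError is active).
3. Outer `except TypeError` does not match KeyError; skipped.
4. Outer `except KeyError` matches → result = 57.
Result: 57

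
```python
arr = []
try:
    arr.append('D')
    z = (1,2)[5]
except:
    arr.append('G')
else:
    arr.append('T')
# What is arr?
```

Step-by-step execution trace:
1. try: `arr.append('D')` → arr = ['D'].
2. `z = (1,2)[5]` raises IndexError.
3. bare `except` matches → `arr.append('G')` → arr = ['D', 'G'].
4. `else` is skipped (an exception was raised).
Result: ['D', 'G']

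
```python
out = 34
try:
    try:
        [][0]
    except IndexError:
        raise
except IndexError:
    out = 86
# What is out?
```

Step-by-step execution trace:
1. Inner try: `[][0]` raises IndexError.
2. Inner `except IndexError` matches; bare `raise` re-raises the same IndexError.
3. Outer `except IndexError` matches → out = 86.
Result: 86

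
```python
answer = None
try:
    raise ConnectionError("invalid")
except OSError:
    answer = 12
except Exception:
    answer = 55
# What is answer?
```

Step-by-step execution trace:
1. `raise ConnectionError(...)` raises ConnectionError.
2. `except OSError` matches (ConnectionError is a subclass of OSError) → answer = 12.
3. `except Exception` is not reached.
Result: 12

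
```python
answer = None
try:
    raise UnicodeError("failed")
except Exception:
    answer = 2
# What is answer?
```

Step-by-step execution trace:
1. `raise UnicodeError(...)` raises UnicodeError.
2. `except Exception` matches (UnicodeError is a subclass of Exception) → answer = 2.
Result: 2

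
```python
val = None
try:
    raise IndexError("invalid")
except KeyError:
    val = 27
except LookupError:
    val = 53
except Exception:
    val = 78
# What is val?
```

Step-by-step execution trace:
1. `raise IndexError(...)` raises IndexError.
2. `except KeyError` does not match (IndexError is not a subclass of KeyError); skipped.
3. `except LookupError` matches (IndexError is a subclass of LookupError) → val = 53.
4. `except Exception` is not reached.
Result: 53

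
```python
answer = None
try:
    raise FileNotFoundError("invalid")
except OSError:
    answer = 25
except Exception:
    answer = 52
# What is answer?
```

Step-by-step execution trace:
1. `raise FileNotFoundError(...)` raises FileNotFoundError.
2. `except OSError` matches (FileNotFoundError is a subclass of OSError) → answer = 25.
3. `except Exception` is not reached.
Result: 25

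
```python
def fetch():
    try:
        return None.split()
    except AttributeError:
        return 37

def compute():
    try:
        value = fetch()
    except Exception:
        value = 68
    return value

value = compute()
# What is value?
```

Step-by-step execution trace:
1. `compute()` calls `fetch()`.
2. In fetch: `None.split()` raises AttributeError; `except AttributeError` catches it → returns 37.
3. In compute: `value = fetch()` → value = 37. No exception reaches compute.
4. `except Exception` is skipped; compute returns 37.
5. value = 37.
Result: 37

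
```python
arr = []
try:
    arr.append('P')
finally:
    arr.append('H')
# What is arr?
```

Step-by-step execution trace:
1. try: `arr.append('P')` → arr = ['P'].
2. The try body completes without raising.
3. finally always runs: `arr.append('H')` → arr = ['P', 'H'].
Result: ['P', 'H']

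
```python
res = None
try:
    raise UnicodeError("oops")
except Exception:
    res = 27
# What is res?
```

Step-by-step execution trace:
1. `raise UnicodeError(...)` raises UnicodeError.
2. `except Exception` matches (UnicodeError is a subclass of Exception) → res = 27.
Result: 27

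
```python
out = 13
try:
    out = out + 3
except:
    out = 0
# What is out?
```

Step-by-step execution trace:
1. out starts at 13.
2. try: `out = out + 3` → out = 16. No exception raised.
3. `except` is skipped.
Result: 16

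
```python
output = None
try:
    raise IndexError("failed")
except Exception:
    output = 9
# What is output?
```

Step-by-step execution trace:
1. `raise IndexError(...)` raises IndexError.
2. `except Exception` matches (IndexError is a subclass of Exception) → output = 9.
Result: 9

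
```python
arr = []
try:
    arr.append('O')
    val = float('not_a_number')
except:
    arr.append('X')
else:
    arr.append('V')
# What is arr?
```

Step-by-step execution trace:
1. try: `arr.append('O')` → arr = ['O'].
2. `val = float('not_a_number')` raises ValueError.
3. bare `except` matches → `arr.append('X')` → arr = ['O', 'X'].
4. `else` is skipped (an exception was raised).
Result: ['O', 'X']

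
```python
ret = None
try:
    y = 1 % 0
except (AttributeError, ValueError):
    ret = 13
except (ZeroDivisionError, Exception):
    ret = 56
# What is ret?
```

Step-by-step execution trace:
1. `y = 1 % 0` raises ZeroDivisionError.
2. `except (AttributeError, ValueError)` does not match ZeroDivisionError; skipped.
3. `except (ZeroDivisionError, Exception)` matches (ZeroDivisionError is in the tuple) → ret = 56.
Result: 56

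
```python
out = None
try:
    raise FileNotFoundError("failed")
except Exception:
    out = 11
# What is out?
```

Step-by-step execution trace:
1. `raise FileNotFoundError(...)` raises FileNotFoundError.
2. `except Exception` matches (FileNotFoundError is a subclass of Exception) → out = 11.
Result: 11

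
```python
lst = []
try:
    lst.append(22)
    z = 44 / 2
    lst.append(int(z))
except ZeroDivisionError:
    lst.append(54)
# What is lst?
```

Step-by-step execution trace:
1. try: `lst.append(22)` → lst = [22].
2. `z = 44 / 2` → z = 22.0. No exception raised.
3. `lst.append(int(z))` → lst = [22, 22].
4. `except ZeroDivisionError` is skipped (no exception was raised).
Result: [22, 22]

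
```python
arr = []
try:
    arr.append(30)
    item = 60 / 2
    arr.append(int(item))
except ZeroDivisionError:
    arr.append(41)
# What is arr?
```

Step-by-step execution trace:
1. try: `arr.append(30)` → arr = [30].
2. `item = 60 / 2` → item = 30.0. No exception raised.
3. `arr.append(int(item))` → arr = [30, 30].
4. `except ZeroDivisionError` is skipped (no exception was raised).
Result: [30, 30]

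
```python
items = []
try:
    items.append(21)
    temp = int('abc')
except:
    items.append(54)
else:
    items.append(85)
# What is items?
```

Step-by-step execution trace:
1. try: `items.append(21)` → items = [21].
2. `temp = int('abc')` raises ValueError.
3. bare `except` matches → `items.append(54)` → items = [21, 54].
4. `else` is skipped (an exception was raised).
Result: [21, 54]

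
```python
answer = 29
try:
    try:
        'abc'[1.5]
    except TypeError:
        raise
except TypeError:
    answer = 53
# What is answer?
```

Step-by-step execution trace:
1. Inner try: `'abc'[1.5]` raises TypeError.
2. Inner `except TypeError` matches; bare `raise` re-raises the same TypeError.
3. Outer `except TypeError` matches → answer = 53.
Result: 53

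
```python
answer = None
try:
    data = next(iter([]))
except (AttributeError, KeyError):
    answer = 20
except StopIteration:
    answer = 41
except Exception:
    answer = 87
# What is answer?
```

Step-by-step execution trace:
1. `data = next(iter([]))` raises StopIteration.
2. `except (AttributeError, KeyError)` does not match StopIteration; skipped.
3. `except StopIteration` matches (exact type match) → answer = 41.
4. `except Exception` is not reached.
Result: 41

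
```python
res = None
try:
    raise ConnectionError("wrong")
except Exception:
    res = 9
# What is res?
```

Step-by-step execution trace:
1. `raise ConnectionError(...)` raises ConnectionError.
2. `except Exception` matches (ConnectionError is a subclass of Exception) → res = 9.
Result: 9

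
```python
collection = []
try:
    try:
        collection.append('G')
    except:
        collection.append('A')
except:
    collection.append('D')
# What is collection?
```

Step-by-step execution trace:
1. Inner try: `collection.append('G')` → collection = ['G']. No exception raised.
2. Inner `except` is skipped.
3. Inner try completes normally; outer `except` is skipped.
Result: ['G']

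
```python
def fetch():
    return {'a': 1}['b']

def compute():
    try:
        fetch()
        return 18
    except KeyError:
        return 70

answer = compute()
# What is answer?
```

Step-by-step execution trace:
1. `compute()` calls `fetch()`.
2. `fetch()` evaluates `{'a': 1}['b']`, which raises KeyError; it propagates to the caller.
3. `return 18` is not reached.
4. `except KeyError` in compute matches → returns 70.
5. answer = 70.
Result: 70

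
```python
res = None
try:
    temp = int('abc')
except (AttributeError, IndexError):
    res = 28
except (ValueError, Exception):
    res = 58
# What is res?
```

Step-by-step execution trace:
1. `temp = int('abc')` raises ValueError.
2. `except (AttributeError, IndexError)` does not match ValueError; skipped.
3. `except (ValueError, Exception)` matches (ValueError is in the tuple) → res = 58.
Result: 58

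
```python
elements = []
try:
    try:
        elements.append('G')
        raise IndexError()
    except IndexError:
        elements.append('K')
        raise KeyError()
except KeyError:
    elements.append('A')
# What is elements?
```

Step-by-step execution trace:
1. Inner try: `elements.append('G')` → elements = ['G'].
2. `raise IndexError()` raises IndexError.
3. Inner `except IndexError` matches → `elements.append('K')` → elements = ['G', 'K'].
4. `raise KeyError()` raises KeyError; propagates to outer try.
5. Outer `except KeyError` matches → `elements.append('A')` → elements = ['G', 'K', 'A'].
Result: ['G', 'K', 'A']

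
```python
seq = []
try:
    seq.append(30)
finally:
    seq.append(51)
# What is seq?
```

Step-by-step execution trace:
1. try: `seq.append(30)` → seq = [30].
2. The try body completes without raising.
3. finally always runs: `seq.append(51)` → seq = [30, 51].
Result: [30, 51]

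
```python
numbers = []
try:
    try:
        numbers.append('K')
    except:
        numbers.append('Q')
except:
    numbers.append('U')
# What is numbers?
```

Step-by-step execution trace:
1. Inner try: `numbers.append('K')` → numbers = ['K']. No exception raised.
2. Inner `except` is skipped.
3. Inner try completes normally; outer `except` is skipped.
Result: ['K']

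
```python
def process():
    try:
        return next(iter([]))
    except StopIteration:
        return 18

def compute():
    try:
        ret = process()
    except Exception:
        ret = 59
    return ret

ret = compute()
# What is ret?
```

Step-by-step execution trace:
1. `compute()` calls `process()`.
2. In process: `next(iter([]))` raises StopIteration; `except StopIteration` catches it → returns 18.
3. In compute: `ret = process()` → ret = 18. No exception reaches compute.
4. `except Exception` is skipped; compute returns 18.
5. ret = 18.
Result: 18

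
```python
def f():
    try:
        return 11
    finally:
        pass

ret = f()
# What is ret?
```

Step-by-step execution trace:
1. `f()` enters try: `return 11` sets pending return value 11.
2. Before returning, `finally: pass` runs (no effect).
3. f() returns 11 → ret = 11.
Result: 11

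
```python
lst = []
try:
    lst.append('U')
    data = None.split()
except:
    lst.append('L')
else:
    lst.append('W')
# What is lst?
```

Step-by-step execution trace:
1. try: `lst.append('U')` → lst = ['U'].
2. `data = None.split()` raises AttributeError.
3. bare `except` matches → `lst.append('L')` → lst = ['U', 'L'].
4. `else` is skipped (an exception was raised).
Result: ['U', 'L']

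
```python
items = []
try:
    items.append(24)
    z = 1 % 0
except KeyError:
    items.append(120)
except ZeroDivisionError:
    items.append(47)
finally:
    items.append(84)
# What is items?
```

Step-by-step execution trace:
1. try: `items.append(24)` → items = [24].
2. `z = 1 % 0` raises ZeroDivisionError.
3. `except KeyError` does not match ZeroDivisionError; skipped.
4. `except ZeroDivisionError` matches → `items.append(47)` → items = [24, 47].
5. finally always runs: `items.append(84)` → items = [24, 47, 84].
Result: [24, 47, 84]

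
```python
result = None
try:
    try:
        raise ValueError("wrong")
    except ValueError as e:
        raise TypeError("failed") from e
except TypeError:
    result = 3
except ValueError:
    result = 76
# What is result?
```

Step-by-step execution trace:
1. Inner try raises ValueError; inner `except ValueError as e` catches it.
2. `raise TypeError(...) from e` raises TypeError (ValueError is attached as __cause__, but only TypeError is active).
3. Outer `except TypeError` matches → result = 3.
4. `except ValueError` is not reached.
Result: 3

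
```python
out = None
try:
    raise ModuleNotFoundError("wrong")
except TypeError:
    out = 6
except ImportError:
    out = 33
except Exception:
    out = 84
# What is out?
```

Step-by-step execution trace:
1. `raise ModuleNotFoundError(...)` raises ModuleNotFoundError.
2. `except TypeError` does not match (ModuleNotFoundError is not a subclass of TypeError); skipped.
3. `except ImportError` matches (ModuleNotFoundError is a subclass of ImportError) → out = 33.
4. `except Exception` is not reached.
Result: 33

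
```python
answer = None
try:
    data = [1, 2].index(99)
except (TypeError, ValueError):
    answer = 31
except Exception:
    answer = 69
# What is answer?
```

Step-by-step execution trace:
1. `data = [1, 2].index(99)` raises ValueError.
2. `except (TypeError, ValueError)` matches (ValueError is in the tuple) → answer = 31.
3. `except Exception` is not reached.
Result: 31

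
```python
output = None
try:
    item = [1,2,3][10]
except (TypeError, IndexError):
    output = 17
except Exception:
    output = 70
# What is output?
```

Step-by-step execution trace:
1. `item = [1,2,3][10]` raises IndexError.
2. `except (TypeError, IndexError)` matches (IndexError is in the tuple) → output = 17.
3. `except Exception` is not reached.
Result: 17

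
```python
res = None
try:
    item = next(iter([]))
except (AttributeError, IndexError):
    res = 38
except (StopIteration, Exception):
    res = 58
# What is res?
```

Step-by-step execution trace:
1. `item = next(iter([]))` raises StopIteration.
2. `except (AttributeError, IndexError)` does not match StopIteration; skipped.
3. `except (StopIteration, Exception)` matches (StopIteration is in the tuple) → res = 58.
Result: 58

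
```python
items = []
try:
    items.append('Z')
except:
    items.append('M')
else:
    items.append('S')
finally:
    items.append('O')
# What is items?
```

Step-by-step execution trace:
1. try: `items.append('Z')` → items = ['Z']. No exception raised.
2. `except` is skipped.
3. `else` runs: `items.append('S')` → items = ['Z', 'S'].
4. `finally` always runs: `items.append('O')` → items = ['Z', 'S', 'O'].
Result: ['Z', 'S', 'O']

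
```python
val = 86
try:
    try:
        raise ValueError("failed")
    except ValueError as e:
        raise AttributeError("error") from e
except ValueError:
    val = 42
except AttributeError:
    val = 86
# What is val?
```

Step-by-step execution trace:
1. Inner try raises ValueError; inner `except ValueError as e` catches it.
2. `raise AttributeError(...) from e` raises AttributeError (ValueError is attached as __cause__, but only AttributeError is active).
3. Outer `except ValueError` does not match AttributeError; skipped.
4. Outer `except AttributeError` matches → val = 86.
Result: 86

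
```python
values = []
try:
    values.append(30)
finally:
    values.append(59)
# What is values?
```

Step-by-step execution trace:
1. try: `values.append(30)` → values = [30].
2. The try body completes without raising.
3. finally always runs: `values.append(59)` → values = [30, 59].
Result: [30, 59]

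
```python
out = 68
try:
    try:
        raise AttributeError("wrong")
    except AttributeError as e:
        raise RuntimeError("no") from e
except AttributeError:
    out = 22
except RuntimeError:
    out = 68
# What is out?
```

Step-by-step execution trace:
1. Inner try raises AttributeError; inner `except AttributeError as e` catches it.
2. `raise RuntimeError(...) from e` raises RuntimeError (AttributeError is attached as __cause__, but only RuntimeError is active).
3. Outer `except AttributeError` does not match RuntimeError; skipped.
4. Outer `except RuntimeError` matches → out = 68.
Result: 68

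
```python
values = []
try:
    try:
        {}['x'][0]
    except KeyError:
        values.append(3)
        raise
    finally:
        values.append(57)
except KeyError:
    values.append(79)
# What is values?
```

Step-by-step execution trace:
1. Inner try: `{}['x'][0]` raises KeyError.
2. Inner `except KeyError` matches → `values.append(3)` → values = [3].
3. bare `raise` re-raises KeyError.
4. Inner `finally` runs during unwinding: `values.append(57)` → values = [3, 57].
5. Outer `except KeyError` matches → `values.append(79)` → values = [3, 57, 79].
Result: [3, 57, 79]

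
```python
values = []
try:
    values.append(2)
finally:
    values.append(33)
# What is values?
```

Step-by-step execution trace:
1. try: `values.append(2)` → values = [2].
2. The try body completes without raising.
3. finally always runs: `values.append(33)` → values = [2, 33].
Result: [2, 33]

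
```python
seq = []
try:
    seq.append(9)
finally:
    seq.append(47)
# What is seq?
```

Step-by-step execution trace:
1. try: `seq.append(9)` → seq = [9].
2. The try body completes without raising.
3. finally always runs: `seq.append(47)` → seq = [9, 47].
Result: [9, 47]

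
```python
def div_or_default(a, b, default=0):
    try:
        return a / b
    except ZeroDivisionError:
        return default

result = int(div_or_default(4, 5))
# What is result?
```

Step-by-step execution trace:
1. `div_or_default(4, 5)` enters try: `return 4 / 5` → returns 0.8. No exception raised.
2. `except ZeroDivisionError` is skipped.
3. `int(0.8)` → 0 → result = 0.
Result: 0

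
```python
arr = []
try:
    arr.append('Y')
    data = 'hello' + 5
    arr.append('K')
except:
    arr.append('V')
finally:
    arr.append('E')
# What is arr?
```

Step-by-step execution trace:
1. try: `arr.append('Y')` → arr = ['Y'].
2. `data = 'hello' + 5` raises TypeError; `arr.append('K')` is not reached.
3. bare `except` matches → `arr.append('V')` → arr = ['Y', 'V'].
4. finally always runs: `arr.append('E')` → arr = ['Y', 'V', 'E'].
Result: ['Y', 'V', 'E']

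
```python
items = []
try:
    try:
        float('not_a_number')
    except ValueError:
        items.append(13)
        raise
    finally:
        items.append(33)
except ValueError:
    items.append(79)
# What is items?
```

Step-by-step execution trace:
1. Inner try: `float('not_a_number')` raises ValueError.
2. Inner `except ValueError` matches → `items.append(13)` → items = [13].
3. bare `raise` re-raises ValueError.
4. Inner `finally` runs during unwinding: `items.append(33)` → items = [13, 33].
5. Outer `except ValueError` matches → `items.append(79)` → items = [13, 33, 79].
Result: [13, 33, 79]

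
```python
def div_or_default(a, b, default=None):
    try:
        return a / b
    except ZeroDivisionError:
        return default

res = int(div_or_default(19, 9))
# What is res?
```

Step-by-step execution trace:
1. `div_or_default(19, 9)` enters try: `return 19 / 9` → returns 2.111111111111111. No exception raised.
2. `except ZeroDivisionError` is skipped.
3. `int(2.111111111111111)` → 2 → res = 2.
Result: 2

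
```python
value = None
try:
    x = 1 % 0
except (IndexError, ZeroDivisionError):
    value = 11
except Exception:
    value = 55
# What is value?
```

Step-by-step execution trace:
1. `x = 1 % 0` raises ZeroDivisionError.
2. `except (IndexError, ZeroDivisionError)` matches (ZeroDivisionError is in the tuple) → value = 11.
3. `except Exception` is not reached.
Result: 11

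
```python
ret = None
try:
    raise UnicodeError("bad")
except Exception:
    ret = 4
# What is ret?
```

Step-by-step execution trace:
1. `raise UnicodeError(...)` raises UnicodeError.
2. `except Exception` matches (UnicodeError is a subclass of Exception) → ret = 4.
Result: 4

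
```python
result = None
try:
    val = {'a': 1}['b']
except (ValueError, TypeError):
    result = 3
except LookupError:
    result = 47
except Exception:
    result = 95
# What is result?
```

Step-by-step execution trace:
1. `val = {'a': 1}['b']` raises KeyError.
2. `except (ValueError, TypeError)` does not match KeyError; skipped.
3. `except LookupError` matches (KeyError is a subclass of LookupError) → result = 47.
4. `except Exception` is not reached.
Result: 47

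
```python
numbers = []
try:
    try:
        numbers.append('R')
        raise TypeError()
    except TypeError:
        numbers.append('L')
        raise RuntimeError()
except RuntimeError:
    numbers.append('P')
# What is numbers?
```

Step-by-step execution trace:
1. Inner try: `numbers.append('R')` → numbers = ['R'].
2. `raise TypeError()` raises TypeError.
3. Inner `except TypeError` matches → `numbers.append('L')` → numbers = ['R', 'L'].
4. `raise RuntimeError()` raises RuntimeError; propagates to outer try.
5. Outer `except RuntimeError` matches → `numbers.append('P')` → numbers = ['R', 'L', 'P'].
Result: ['R', 'L', 'P']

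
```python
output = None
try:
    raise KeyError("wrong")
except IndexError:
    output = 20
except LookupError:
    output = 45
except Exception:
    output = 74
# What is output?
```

Step-by-step execution trace:
1. `raise KeyError(...)` raises KeyError.
2. `except IndexError` does not match (KeyError is not a subclass of IndexError); skipped.
3. `except LookupError` matches (KeyError is a subclass of LookupError) → output = 45.
4. `except Exception` is not reached.
Result: 45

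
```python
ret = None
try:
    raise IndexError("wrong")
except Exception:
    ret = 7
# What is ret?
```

Step-by-step execution trace:
1. `raise IndexError(...)` raises IndexError.
2. `except Exception` matches (IndexError is a subclass of Exception) → ret = 7.
Result: 7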